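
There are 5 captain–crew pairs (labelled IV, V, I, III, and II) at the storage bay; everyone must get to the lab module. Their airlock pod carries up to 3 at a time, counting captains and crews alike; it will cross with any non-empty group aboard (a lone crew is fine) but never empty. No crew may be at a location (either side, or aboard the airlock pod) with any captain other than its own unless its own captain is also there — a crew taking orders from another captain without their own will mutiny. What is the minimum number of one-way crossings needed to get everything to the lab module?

Counting alone: each trip to the lab module takes at most 3 across and each return brings at least 1 back, so after t trips out (and t−1 returns) at most 3t − (t−1) of the 10 are across; that first reaches 10 at t = 5, so at least 9 crossings are needed.
The safety rule pushes this higher. Following every safe sequence of crossings, the most of the 10 that can be at the lab module as the airlock pod arrives there on crossing 9 is 9 — never all 10.
So no plan with fewer than 11 crossings exists, and this one achieves 11:
1. captain IV and crew IV cross → the lab module.
2. captain IV crosses ← the storage bay.
3. crew I, crew III, and crew V cross → the lab module.
4. crew IV crosses ← the storage bay.
5. captain I, captain III, and captain V cross → the lab module.
6. captain V and crew V cross ← the storage bay.
7. captain II, captain IV, and captain V cross → the lab module.
8. crew I crosses ← the storage bay.
9. crew IV and crew V cross → the lab module.
10. crew IV crosses ← the storage bay.
11. crew I, crew II, and crew IV cross → the lab module.

11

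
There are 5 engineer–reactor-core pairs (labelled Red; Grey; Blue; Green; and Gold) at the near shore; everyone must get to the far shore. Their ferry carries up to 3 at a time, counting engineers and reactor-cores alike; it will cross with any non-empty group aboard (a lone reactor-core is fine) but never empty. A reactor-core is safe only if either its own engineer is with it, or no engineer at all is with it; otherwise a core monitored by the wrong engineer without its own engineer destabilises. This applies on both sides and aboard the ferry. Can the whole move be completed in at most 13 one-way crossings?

Yes

Yes — this plan uses 11 crossings (≤ 13):
1. engineer Red and reactor-core Red cross → the far shore.
2. engineer Red crosses ← the near shore.
3. reactor-core Blue, reactor-core Green, and reactor-core Grey cross → the far shore.
4. reactor-core Red crosses ← the near shore.
5. engineer Blue, engineer Green, and engineer Grey cross → the far shore.
6. engineer Grey and reactor-core Grey cross ← the near shore.
7. engineer Gold, engineer Grey, and engineer Red cross → the far shore.
8. reactor-core Blue crosses ← the near shore.
9. reactor-core Grey and reactor-core Red cross → the far shore.
10. reactor-core Red crosses ← the near shore.
11. reactor-core Blue, reactor-core Gold, and reactor-core Red cross → the far shore.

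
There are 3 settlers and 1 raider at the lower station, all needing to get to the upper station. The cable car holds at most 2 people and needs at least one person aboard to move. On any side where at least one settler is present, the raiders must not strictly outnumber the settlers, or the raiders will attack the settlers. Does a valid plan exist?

Yes

1. 1 settler and 1 raider → the upper station.  (the lower station: 2S 0R; the upper station: 1S 1R)
2. 1 raider ← the lower station.  (the lower station: 2S 1R; the upper station: 1S 0R)
3. 1 settler and 1 raider → the upper station.  (the lower station: 1S 0R; the upper station: 2S 1R)
4. 1 raider ← the lower station.  (the lower station: 1S 1R; the upper station: 2S 0R)
5. 1 settler and 1 raider → the upper station.  (the lower station: 0S 0R; the upper station: 3S 1R)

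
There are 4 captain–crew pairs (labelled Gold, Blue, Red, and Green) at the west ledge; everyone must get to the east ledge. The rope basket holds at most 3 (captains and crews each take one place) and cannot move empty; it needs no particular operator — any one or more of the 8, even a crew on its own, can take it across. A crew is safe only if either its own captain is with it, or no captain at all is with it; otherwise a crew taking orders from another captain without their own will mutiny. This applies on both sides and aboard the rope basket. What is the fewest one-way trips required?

9

Counting alone: each trip to the east ledge takes at most 3 across and each return brings at least 1 back, so after t trips out (and t−1 returns) at most 3t − (t−1) of the 8 are across; that first reaches 8 at t = 4, so at least 7 crossings are needed.
The safety rule pushes this higher. Following every safe sequence of crossings, the most of the 8 that can be at the east ledge as the rope basket arrives there on crossing 7 is 7 — never all 8.
So no plan with fewer than 9 crossings exists, and this one achieves 9:
1. captain Gold and crew Gold cross → the east ledge.
2. captain Gold crosses ← the west ledge.
3. captain Blue, captain Gold, and crew Blue cross → the east ledge.
4. captain Gold and crew Gold cross ← the west ledge.
5. captain Gold, captain Green, and captain Red cross → the east ledge.
6. crew Blue crosses ← the west ledge.
7. crew Blue and crew Gold cross → the east ledge.
8. crew Gold crosses ← the west ledge.
9. crew Gold, crew Green, and crew Red cross → the east ledge.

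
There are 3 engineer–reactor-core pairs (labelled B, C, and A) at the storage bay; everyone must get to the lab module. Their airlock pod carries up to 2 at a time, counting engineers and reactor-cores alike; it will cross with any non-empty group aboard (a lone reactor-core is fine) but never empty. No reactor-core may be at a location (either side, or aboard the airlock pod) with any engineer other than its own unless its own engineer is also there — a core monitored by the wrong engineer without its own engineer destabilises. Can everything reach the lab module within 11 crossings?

Yes

Yes — this plan uses 11 crossings (≤ 11):
1. engineer B and reactor-core B cross → the lab module.
2. engineer B crosses ← the storage bay.
3. reactor-core A and reactor-core C cross → the lab module.
4. reactor-core B crosses ← the storage bay.
5. engineer A and engineer C cross → the lab module.
6. engineer C and reactor-core C cross ← the storage bay.
7. engineer B and engineer C cross → the lab module.
8. reactor-core A crosses ← the storage bay.
9. reactor-core B and reactor-core C cross → the lab module.
10. engineer A crosses ← the storage bay.
11. engineer A and reactor-core A cross → the lab module.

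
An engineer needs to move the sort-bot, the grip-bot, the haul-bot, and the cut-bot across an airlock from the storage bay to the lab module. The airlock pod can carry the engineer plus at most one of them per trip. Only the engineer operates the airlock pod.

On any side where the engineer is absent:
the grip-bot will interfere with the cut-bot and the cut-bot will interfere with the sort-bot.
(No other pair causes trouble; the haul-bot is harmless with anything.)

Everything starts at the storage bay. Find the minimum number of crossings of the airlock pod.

Counting alone: the engineer can take at most 1 across per trip to the lab module, so moving all 4 needs at least 4 loaded trips out, with a return between consecutive ones — at least 7 crossings.
The safety rule pushes this higher. Following every safe sequence of crossings, the most of the 4 that can be at the lab module as the airlock pod arrives there on crossing 7 is 3 — never all 4.
So no plan with fewer than 9 crossings exists, and this one achieves 9:
1. Engineer goes to the lab module with the cut-bot.  [the storage bay: the grip-bot, the haul-bot, the sort-bot | the lab module: the cut-bot]
2. Engineer goes back to the storage bay alone.  [the storage bay: the grip-bot, the haul-bot, the sort-bot | the lab module: the cut-bot]
3. Engineer goes to the lab module with the sort-bot.  [the storage bay: the grip-bot, the haul-bot | the lab module: the cut-bot, the sort-bot]
4. Engineer goes back to the storage bay with the cut-bot.  [the storage bay: the cut-bot, the grip-bot, the haul-bot | the lab module: the sort-bot]
5. Engineer goes to the lab module with the grip-bot.  [the storage bay: the cut-bot, the haul-bot | the lab module: the grip-bot, the sort-bot]
6. Engineer goes back to the storage bay alone.  [the storage bay: the cut-bot, the haul-bot | the lab module: the grip-bot, the sort-bot]
7. Engineer goes to the lab module with the haul-bot.  [the storage bay: the cut-bot | the lab module: the grip-bot, the haul-bot, the sort-bot]
8. Engineer goes back to the storage bay alone.  [the storage bay: the cut-bot | the lab module: the grip-bot, the haul-bot, the sort-bot]
9. Engineer goes to the lab module with the cut-bot.  [the storage bay: — | the lab module: the cut-bot, the grip-bot, the haul-bot, the sort-bot]

9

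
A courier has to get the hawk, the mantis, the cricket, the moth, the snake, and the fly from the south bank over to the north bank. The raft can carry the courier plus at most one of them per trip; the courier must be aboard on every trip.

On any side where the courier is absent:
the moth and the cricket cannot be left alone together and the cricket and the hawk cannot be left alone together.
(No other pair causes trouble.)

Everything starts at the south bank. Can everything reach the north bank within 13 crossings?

Yes

Yes — this plan uses 13 crossings (≤ 13):
1. Courier goes to the north bank with the cricket.  [the south bank: the fly, the hawk, the mantis, the moth, the snake | the north bank: the cricket]
2. Courier goes back to the south bank alone.  [the south bank: the fly, the hawk, the mantis, the moth, the snake | the north bank: the cricket]
3. Courier goes to the north bank with the hawk.  [the south bank: the fly, the mantis, the moth, the snake | the north bank: the cricket, the hawk]
4. Courier goes back to the south bank with the cricket.  [the south bank: the cricket, the fly, the mantis, the moth, the snake | the north bank: the hawk]
5. Courier goes to the north bank with the moth.  [the south bank: the cricket, the fly, the mantis, the snake | the north bank: the hawk, the moth]
6. Courier goes back to the south bank alone.  [the south bank: the cricket, the fly, the mantis, the snake | the north bank: the hawk, the moth]
7. Courier goes to the north bank with the mantis.  [the south bank: the cricket, the fly, the snake | the north bank: the hawk, the mantis, the moth]
8. Courier goes back to the south bank alone.  [the south bank: the cricket, the fly, the snake | the north bank: the hawk, the mantis, the moth]
9. Courier goes to the north bank with the snake.  [the south bank: the cricket, the fly | the north bank: the hawk, the mantis, the moth, the snake]
10. Courier goes back to the south bank alone.  [the south bank: the cricket, the fly | the north bank: the hawk, the mantis, the moth, the snake]
11. Courier goes to the north bank with the fly.  [the south bank: the cricket | the north bank: the fly, the hawk, the mantis, the moth, the snake]
12. Courier goes back to the south bank alone.  [the south bank: the cricket | the north bank: the fly, the hawk, the mantis, the moth, the snake]
13. Courier goes to the north bank with the cricket.  [the south bank: — | the north bank: the cricket, the fly, the hawk, the mantis, the moth, the snake]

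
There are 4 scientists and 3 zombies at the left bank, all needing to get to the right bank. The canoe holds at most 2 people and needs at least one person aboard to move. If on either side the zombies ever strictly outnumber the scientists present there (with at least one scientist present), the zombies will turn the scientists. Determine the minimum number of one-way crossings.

Counting alone: each trip to the right bank takes at most 2 across and each return brings at least 1 back, so after t trips out (and t−1 returns) at most 2t − (t−1) of the 7 are across; that first reaches 7 at t = 6, so at least 11 crossings are needed.
The plan below uses exactly 11 crossings, so it is optimal:
1. 2 zombies → the right bank.  (the left bank: 4S 1Z; the right bank: 0S 2Z)
2. 1 zombie ← the left bank.  (the left bank: 4S 2Z; the right bank: 0S 1Z)
3. 2 zombies → the right bank.  (the left bank: 4S 0Z; the right bank: 0S 3Z)
4. 1 zombie ← the left bank.  (the left bank: 4S 1Z; the right bank: 0S 2Z)
5. 2 scientists → the right bank.  (the left bank: 2S 1Z; the right bank: 2S 2Z)
6. 1 zombie ← the left bank.  (the left bank: 2S 2Z; the right bank: 2S 1Z)
7. 1 scientist and 1 zombie → the right bank.  (the left bank: 1S 1Z; the right bank: 3S 2Z)
8. 1 scientist ← the left bank.  (the left bank: 2S 1Z; the right bank: 2S 2Z)
9. 1 scientist and 1 zombie → the right bank.  (the left bank: 1S 0Z; the right bank: 3S 3Z)
10. 1 zombie ← the left bank.  (the left bank: 1S 1Z; the right bank: 3S 2Z)
11. 1 scientist and 1 zombie → the right bank.  (the left bank: 0S 0Z; the right bank: 4S 3Z)

11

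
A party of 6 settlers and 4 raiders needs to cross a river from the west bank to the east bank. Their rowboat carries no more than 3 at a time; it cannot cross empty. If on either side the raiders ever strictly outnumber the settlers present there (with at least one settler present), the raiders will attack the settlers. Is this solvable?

1. 2 raiders → the east bank.  (the west bank: 6S 2R; the east bank: 0S 2R)
2. 1 raider ← the west bank.  (the west bank: 6S 3R; the east bank: 0S 1R)
3. 3 raiders → the east bank.  (the west bank: 6S 0R; the east bank: 0S 4R)
4. 1 raider ← the west bank.  (the west bank: 6S 1R; the east bank: 0S 3R)
5. 3 settlers → the east bank.  (the west bank: 3S 1R; the east bank: 3S 3R)
6. 1 raider ← the west bank.  (the west bank: 3S 2R; the east bank: 3S 2R)
7. 1 settler and 2 raiders → the east bank.  (the west bank: 2S 0R; the east bank: 4S 4R)
8. 1 raider ← the west bank.  (the west bank: 2S 1R; the east bank: 4S 3R)
9. 2 settlers and 1 raider → the east bank.  (the west bank: 0S 0R; the east bank: 6S 4R)

Yes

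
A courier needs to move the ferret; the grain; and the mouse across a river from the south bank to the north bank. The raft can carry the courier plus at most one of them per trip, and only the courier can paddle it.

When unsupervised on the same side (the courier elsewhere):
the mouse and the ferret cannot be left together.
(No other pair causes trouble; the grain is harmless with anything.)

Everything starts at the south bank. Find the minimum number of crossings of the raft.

Counting alone: the courier can take at most 1 across per trip to the north bank, so moving all 3 needs at least 3 loaded trips out, with a return between consecutive ones — at least 5 crossings.
The plan below uses exactly 5 crossings, so it is optimal:
1. Courier goes to the north bank with the ferret.  [the south bank: the grain, the mouse | the north bank: the ferret]
2. Courier goes back to the south bank alone.  [the south bank: the grain, the mouse | the north bank: the ferret]
3. Courier goes to the north bank with the grain.  [the south bank: the mouse | the north bank: the ferret, the grain]
4. Courier goes back to the south bank alone.  [the south bank: the mouse | the north bank: the ferret, the grain]
5. Courier goes to the north bank with the mouse.  [the south bank: — | the north bank: the ferret, the grain, the mouse]

5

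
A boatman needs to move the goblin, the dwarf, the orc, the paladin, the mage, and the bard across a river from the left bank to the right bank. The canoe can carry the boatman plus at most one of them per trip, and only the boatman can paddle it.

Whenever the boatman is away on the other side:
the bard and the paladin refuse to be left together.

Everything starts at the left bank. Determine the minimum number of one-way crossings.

Counting alone: the boatman can take at most 1 across per trip to the right bank, so moving all 6 needs at least 6 loaded trips out, with a return between consecutive ones — at least 11 crossings.
The plan below uses exactly 11 crossings, so it is optimal:
1. Boatman goes to the right bank with the paladin.  [the left bank: the bard, the dwarf, the goblin, the mage, the orc | the right bank: the paladin]
2. Boatman goes back to the left bank alone.  [the left bank: the bard, the dwarf, the goblin, the mage, the orc | the right bank: the paladin]
3. Boatman goes to the right bank with the goblin.  [the left bank: the bard, the dwarf, the mage, the orc | the right bank: the goblin, the paladin]
4. Boatman goes back to the left bank alone.  [the left bank: the bard, the dwarf, the mage, the orc | the right bank: the goblin, the paladin]
5. Boatman goes to the right bank with the dwarf.  [the left bank: the bard, the mage, the orc | the right bank: the dwarf, the goblin, the paladin]
6. Boatman goes back to the left bank alone.  [the left bank: the bard, the mage, the orc | the right bank: the dwarf, the goblin, the paladin]
7. Boatman goes to the right bank with the orc.  [the left bank: the bard, the mage | the right bank: the dwarf, the goblin, the orc, the paladin]
8. Boatman goes back to the left bank alone.  [the left bank: the bard, the mage | the right bank: the dwarf, the goblin, the orc, the paladin]
9. Boatman goes to the right bank with the mage.  [the left bank: the bard | the right bank: the dwarf, the goblin, the mage, the orc, the paladin]
10. Boatman goes back to the left bank alone.  [the left bank: the bard | the right bank: the dwarf, the goblin, the mage, the orc, the paladin]
11. Boatman goes to the right bank with the bard.  [the left bank: — | the right bank: the bard, the dwarf, the goblin, the mage, the orc, the paladin]

11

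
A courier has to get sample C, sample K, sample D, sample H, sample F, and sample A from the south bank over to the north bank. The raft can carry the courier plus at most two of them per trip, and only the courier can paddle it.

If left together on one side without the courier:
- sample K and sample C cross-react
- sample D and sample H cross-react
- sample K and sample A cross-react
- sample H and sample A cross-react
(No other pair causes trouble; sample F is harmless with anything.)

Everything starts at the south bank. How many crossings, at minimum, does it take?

Counting alone: the courier can take at most 2 across per trip to the north bank, so moving all 6 needs at least 3 loaded trips out, with a return between consecutive ones — at least 5 crossings.
The safety rule pushes this higher. Following every safe sequence of crossings, the most of the 6 that can be at the north bank as the raft arrives there on crossing 5 is 5 — never all 6.
So no plan with fewer than 7 crossings exists, and this one achieves 7:
1. Courier goes to the north bank with sample H and sample K.  [the south bank: sample A, sample C, sample D, sample F | the north bank: sample H, sample K]
2. Courier goes back to the south bank alone.  [the south bank: sample A, sample C, sample D, sample F | the north bank: sample H, sample K]
3. Courier goes to the north bank with sample C and sample D.  [the south bank: sample A, sample F | the north bank: sample C, sample D, sample H, sample K]
4. Courier goes back to the south bank with sample H and sample K.  [the south bank: sample A, sample F, sample H, sample K | the north bank: sample C, sample D]
5. Courier goes to the north bank with sample A and sample F.  [the south bank: sample H, sample K | the north bank: sample A, sample C, sample D, sample F]
6. Courier goes back to the south bank alone.  [the south bank: sample H, sample K | the north bank: sample A, sample C, sample D, sample F]
7. Courier goes to the north bank with sample H and sample K.  [the south bank: — | the north bank: sample A, sample C, sample D, sample F, sample H, sample K]

7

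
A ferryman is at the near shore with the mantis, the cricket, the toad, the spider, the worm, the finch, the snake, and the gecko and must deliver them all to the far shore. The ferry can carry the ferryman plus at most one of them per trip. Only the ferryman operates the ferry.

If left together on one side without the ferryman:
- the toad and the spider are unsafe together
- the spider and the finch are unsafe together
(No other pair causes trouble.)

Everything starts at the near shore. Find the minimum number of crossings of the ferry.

17

Counting alone: the ferryman can take at most 1 across per trip to the far shore, so moving all 8 needs at least 8 loaded trips out, with a return between consecutive ones — at least 15 crossings.
The safety rule pushes this higher. Following every safe sequence of crossings, the most of the 8 that can be at the far shore as the ferry arrives there on crossing 15 is 7 — never all 8.
So no plan with fewer than 17 crossings exists, and this one achieves 17:
1. Ferryman goes to the far shore with the spider.
2. Ferryman goes back to the near shore alone.
3. Ferryman goes to the far shore with the mantis.
4. Ferryman goes back to the near shore alone.
5. Ferryman goes to the far shore with the cricket.
6. Ferryman goes back to the near shore alone.
7. Ferryman goes to the far shore with the toad.
8. Ferryman goes back to the near shore with the spider.
9. Ferryman goes to the far shore with the finch.
10. Ferryman goes back to the near shore alone.
11. Ferryman goes to the far shore with the worm.
12. Ferryman goes back to the near shore alone.
13. Ferryman goes to the far shore with the snake.
14. Ferryman goes back to the near shore alone.
15. Ferryman goes to the far shore with the gecko.
16. Ferryman goes back to the near shore alone.
17. Ferryman goes to the far shore with the spider.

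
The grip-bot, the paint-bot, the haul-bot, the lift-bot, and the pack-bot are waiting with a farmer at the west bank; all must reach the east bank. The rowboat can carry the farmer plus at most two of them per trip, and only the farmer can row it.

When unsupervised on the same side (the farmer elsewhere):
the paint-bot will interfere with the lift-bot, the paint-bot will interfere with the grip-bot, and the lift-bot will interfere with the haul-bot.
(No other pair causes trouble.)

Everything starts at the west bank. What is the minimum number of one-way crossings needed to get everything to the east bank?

Counting alone: the farmer can take at most 2 across per trip to the east bank, so moving all 5 needs at least 3 loaded trips out, with a return between consecutive ones — at least 5 crossings.
The plan below uses exactly 5 crossings, so it is optimal:
1. Farmer goes to the east bank with the grip-bot and the lift-bot.
2. Farmer goes back to the west bank alone.
3. Farmer goes to the east bank with the pack-bot.
4. Farmer goes back to the west bank alone.
5. Farmer goes to the east bank with the haul-bot and the paint-bot.

5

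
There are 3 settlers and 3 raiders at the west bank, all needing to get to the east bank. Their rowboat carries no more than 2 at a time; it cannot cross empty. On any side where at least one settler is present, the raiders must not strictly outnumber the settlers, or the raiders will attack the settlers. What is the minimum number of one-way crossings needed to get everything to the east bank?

11

Counting alone: each trip to the east bank takes at most 2 across and each return brings at least 1 back, so after t trips out (and t−1 returns) at most 2t − (t−1) of the 6 are across; that first reaches 6 at t = 5, so at least 9 crossings are needed.
The safety rule pushes this higher. Following every safe sequence of crossings, the most of the 6 that can be at the east bank as the rowboat arrives there on crossing 9 is 5 — never all 6.
So no plan with fewer than 11 crossings exists, and this one achieves 11:
1. 2 raiders → the east bank.  (the west bank: 3S 1R; the east bank: 0S 2R)
2. 1 raider ← the west bank.  (the west bank: 3S 2R; the east bank: 0S 1R)
3. 2 raiders → the east bank.  (the west bank: 3S 0R; the east bank: 0S 3R)
4. 1 raider ← the west bank.  (the west bank: 3S 1R; the east bank: 0S 2R)
5. 2 settlers → the east bank.  (the west bank: 1S 1R; the east bank: 2S 2R)
6. 1 settler and 1 raider ← the west bank.  (the west bank: 2S 2R; the east bank: 1S 1R)
7. 2 settlers → the east bank.  (the west bank: 0S 2R; the east bank: 3S 1R)
8. 1 raider ← the west bank.  (the west bank: 0S 3R; the east bank: 3S 0R)
9. 2 raiders → the east bank.  (the west bank: 0S 1R; the east bank: 3S 2R)
10. 1 raider ← the west bank.  (the west bank: 0S 2R; the east bank: 3S 1R)
11. 2 raiders → the east bank.  (the west bank: 0S 0R; the east bank: 3S 3R)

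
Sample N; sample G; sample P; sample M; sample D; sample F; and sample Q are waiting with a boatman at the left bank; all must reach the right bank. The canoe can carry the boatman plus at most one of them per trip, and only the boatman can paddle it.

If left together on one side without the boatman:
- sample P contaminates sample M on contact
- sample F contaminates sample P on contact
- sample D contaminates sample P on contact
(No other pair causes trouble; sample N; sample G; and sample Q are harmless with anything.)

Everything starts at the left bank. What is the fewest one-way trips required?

Following every safe sequence of crossings from the start, the most of the 7 that can be at the right bank as the canoe arrives there on crossings 1, 3, 5, 7, 9 is 1, 2, 3, 4, 5 respectively; the best ever achieved is 5 of 7.
From crossing 11 on, no configuration arises that was not already reachable earlier: only 72 distinct safe configurations (who is on which side, and where the canoe is) can ever be reached, none of them has everyone across, and every continuation just revisits them. So no valid plan exists.

impossible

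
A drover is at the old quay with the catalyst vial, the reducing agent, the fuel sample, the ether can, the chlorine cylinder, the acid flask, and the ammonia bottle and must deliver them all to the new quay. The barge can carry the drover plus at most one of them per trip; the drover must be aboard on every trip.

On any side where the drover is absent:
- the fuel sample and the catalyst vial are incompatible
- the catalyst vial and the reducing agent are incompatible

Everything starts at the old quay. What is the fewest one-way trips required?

Counting alone: the drover can take at most 1 across per trip to the new quay, so moving all 7 needs at least 7 loaded trips out, with a return between consecutive ones — at least 13 crossings.
The safety rule pushes this higher. Following every safe sequence of crossings, the most of the 7 that can be at the new quay as the barge arrives there on crossing 13 is 6 — never all 7.
So no plan with fewer than 15 crossings exists, and this one achieves 15:
1. Drover goes to the new quay with the catalyst vial.  [the old quay: the acid flask, the ammonia bottle, the chlorine cylinder, the ether can, the fuel sample, the reducing agent | the new quay: the catalyst vial]
2. Drover goes back to the old quay alone.  [the old quay: the acid flask, the ammonia bottle, the chlorine cylinder, the ether can, the fuel sample, the reducing agent | the new quay: the catalyst vial]
3. Drover goes to the new quay with the reducing agent.  [the old quay: the acid flask, the ammonia bottle, the chlorine cylinder, the ether can, the fuel sample | the new quay: the catalyst vial, the reducing agent]
4. Drover goes back to the old quay with the catalyst vial.  [the old quay: the acid flask, the ammonia bottle, the catalyst vial, the chlorine cylinder, the ether can, the fuel sample | the new quay: the reducing agent]
5. Drover goes to the new quay with the fuel sample.  [the old quay: the acid flask, the ammonia bottle, the catalyst vial, the chlorine cylinder, the ether can | the new quay: the fuel sample, the reducing agent]
6. Drover goes back to the old quay alone.  [the old quay: the acid flask, the ammonia bottle, the catalyst vial, the chlorine cylinder, the ether can | the new quay: the fuel sample, the reducing agent]
7. Drover goes to the new quay with the ether can.  [the old quay: the acid flask, the ammonia bottle, the catalyst vial, the chlorine cylinder | the new quay: the ether can, the fuel sample, the reducing agent]
8. Drover goes back to the old quay alone.  [the old quay: the acid flask, the ammonia bottle, the catalyst vial, the chlorine cylinder | the new quay: the ether can, the fuel sample, the reducing agent]
9. Drover goes to the new quay with the chlorine cylinder.  [the old quay: the acid flask, the ammonia bottle, the catalyst vial | the new quay: the chlorine cylinder, the ether can, the fuel sample, the reducing agent]
10. Drover goes back to the old quay alone.  [the old quay: the acid flask, the ammonia bottle, the catalyst vial | the new quay: the chlorine cylinder, the ether can, the fuel sample, the reducing agent]
11. Drover goes to the new quay with the acid flask.  [the old quay: the ammonia bottle, the catalyst vial | the new quay: the acid flask, the chlorine cylinder, the ether can, the fuel sample, the reducing agent]
12. Drover goes back to the old quay alone.  [the old quay: the ammonia bottle, the catalyst vial | the new quay: the acid flask, the chlorine cylinder, the ether can, the fuel sample, the reducing agent]
13. Drover goes to the new quay with the ammonia bottle.  [the old quay: the catalyst vial | the new quay: the acid flask, the ammonia bottle, the chlorine cylinder, the ether can, the fuel sample, the reducing agent]
14. Drover goes back to the old quay alone.  [the old quay: the catalyst vial | the new quay: the acid flask, the ammonia bottle, the chlorine cylinder, the ether can, the fuel sample, the reducing agent]
15. Drover goes to the new quay with the catalyst vial.  [the old quay: — | the new quay: the acid flask, the ammonia bottle, the catalyst vial, the chlorine cylinder, the ether can, the fuel sample, the reducing agent]

15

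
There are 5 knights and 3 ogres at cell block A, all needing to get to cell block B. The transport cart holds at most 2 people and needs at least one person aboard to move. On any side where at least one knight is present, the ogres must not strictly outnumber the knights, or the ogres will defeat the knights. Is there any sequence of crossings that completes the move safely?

1. 2 ogres → cell block B.  (cell block A: 5K 1O; cell block B: 0K 2O)
2. 1 ogre ← cell block A.  (cell block A: 5K 2O; cell block B: 0K 1O)
3. 2 ogres → cell block B.  (cell block A: 5K 0O; cell block B: 0K 3O)
4. 1 ogre ← cell block A.  (cell block A: 5K 1O; cell block B: 0K 2O)
5. 2 knights → cell block B.  (cell block A: 3K 1O; cell block B: 2K 2O)
6. 1 ogre ← cell block A.  (cell block A: 3K 2O; cell block B: 2K 1O)
7. 1 knight and 1 ogre → cell block B.  (cell block A: 2K 1O; cell block B: 3K 2O)
8. 1 ogre ← cell block A.  (cell block A: 2K 2O; cell block B: 3K 1O)
9. 2 ogres → cell block B.  (cell block A: 2K 0O; cell block B: 3K 3O)
10. 1 ogre ← cell block A.  (cell block A: 2K 1O; cell block B: 3K 2O)
11. 1 knight and 1 ogre → cell block B.  (cell block A: 1K 0O; cell block B: 4K 3O)
12. 1 ogre ← cell block A.  (cell block A: 1K 1O; cell block B: 4K 2O)
13. 1 knight and 1 ogre → cell block B.  (cell block A: 0K 0O; cell block B: 5K 3O)

Yes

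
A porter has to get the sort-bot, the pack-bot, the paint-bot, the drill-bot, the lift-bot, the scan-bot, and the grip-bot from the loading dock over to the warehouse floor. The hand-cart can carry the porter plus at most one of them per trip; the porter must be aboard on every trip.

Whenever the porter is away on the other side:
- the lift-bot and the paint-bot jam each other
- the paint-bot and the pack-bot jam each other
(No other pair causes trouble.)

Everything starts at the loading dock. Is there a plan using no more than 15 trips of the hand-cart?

Yes

Yes — this plan uses 15 crossings (≤ 15):
1. Porter goes to the warehouse floor with the paint-bot.
2. Porter goes back to the loading dock alone.
3. Porter goes to the warehouse floor with the sort-bot.
4. Porter goes back to the loading dock alone.
5. Porter goes to the warehouse floor with the pack-bot.
6. Porter goes back to the loading dock with the paint-bot.
7. Porter goes to the warehouse floor with the lift-bot.
8. Porter goes back to the loading dock alone.
9. Porter goes to the warehouse floor with the drill-bot.
10. Porter goes back to the loading dock alone.
11. Porter goes to the warehouse floor with the scan-bot.
12. Porter goes back to the loading dock alone.
13. Porter goes to the warehouse floor with the grip-bot.
14. Porter goes back to the loading dock alone.
15. Porter goes to the warehouse floor with the paint-bot.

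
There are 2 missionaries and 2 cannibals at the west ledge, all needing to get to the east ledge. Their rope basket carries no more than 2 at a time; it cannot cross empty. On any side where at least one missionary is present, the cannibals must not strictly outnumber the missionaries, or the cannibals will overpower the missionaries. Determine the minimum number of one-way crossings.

Counting alone: each trip to the east ledge takes at most 2 across and each return brings at least 1 back, so after t trips out (and t−1 returns) at most 2t − (t−1) of the 4 are across; that first reaches 4 at t = 3, so at least 5 crossings are needed.
The plan below uses exactly 5 crossings, so it is optimal:
1. 2 cannibals → the east ledge.  (the west ledge: 2M 0C; the east ledge: 0M 2C)
2. 1 cannibal ← the west ledge.  (the west ledge: 2M 1C; the east ledge: 0M 1C)
3. 2 missionaries → the east ledge.  (the west ledge: 0M 1C; the east ledge: 2M 1C)
4. 1 cannibal ← the west ledge.  (the west ledge: 0M 2C; the east ledge: 2M 0C)
5. 2 cannibals → the east ledge.  (the west ledge: 0M 0C; the east ledge: 2M 2C)

5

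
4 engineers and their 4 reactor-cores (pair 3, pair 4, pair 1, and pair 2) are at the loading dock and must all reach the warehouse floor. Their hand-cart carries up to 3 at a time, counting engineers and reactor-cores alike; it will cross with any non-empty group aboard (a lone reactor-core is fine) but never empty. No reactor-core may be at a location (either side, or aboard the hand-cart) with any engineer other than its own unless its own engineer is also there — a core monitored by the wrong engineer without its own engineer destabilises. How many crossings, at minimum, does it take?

9

Counting alone: each trip to the warehouse floor takes at most 3 across and each return brings at least 1 back, so after t trips out (and t−1 returns) at most 3t − (t−1) of the 8 are across; that first reaches 8 at t = 4, so at least 7 crossings are needed.
The safety rule pushes this higher. Following every safe sequence of crossings, the most of the 8 that can be at the warehouse floor as the hand-cart arrives there on crossing 7 is 7 — never all 8.
So no plan with fewer than 9 crossings exists, and this one achieves 9:
1. engineer 3 and reactor-core 3 cross → the warehouse floor.
2. engineer 3 crosses ← the loading dock.
3. engineer 3, engineer 4, and reactor-core 4 cross → the warehouse floor.
4. engineer 3 and reactor-core 3 cross ← the loading dock.
5. engineer 1, engineer 2, and engineer 3 cross → the warehouse floor.
6. reactor-core 4 crosses ← the loading dock.
7. reactor-core 3 and reactor-core 4 cross → the warehouse floor.
8. reactor-core 3 crosses ← the loading dock.
9. reactor-core 1, reactor-core 2, and reactor-core 3 cross → the warehouse floor.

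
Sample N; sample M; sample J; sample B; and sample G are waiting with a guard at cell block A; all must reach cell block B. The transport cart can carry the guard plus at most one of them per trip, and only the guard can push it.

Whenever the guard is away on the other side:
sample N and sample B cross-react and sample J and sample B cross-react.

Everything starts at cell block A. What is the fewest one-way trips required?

Counting alone: the guard can take at most 1 across per trip to cell block B, so moving all 5 needs at least 5 loaded trips out, with a return between consecutive ones — at least 9 crossings.
The safety rule pushes this higher. Following every safe sequence of crossings, the most of the 5 that can be at cell block B as the transport cart arrives there on crossing 9 is 4 — never all 5.
So no plan with fewer than 11 crossings exists, and this one achieves 11:
1. Guard goes to cell block B with sample B.  [cell block A: sample G, sample J, sample M, sample N | cell block B: sample B]
2. Guard goes back to cell block A alone.  [cell block A: sample G, sample J, sample M, sample N | cell block B: sample B]
3. Guard goes to cell block B with sample N.  [cell block A: sample G, sample J, sample M | cell block B: sample B, sample N]
4. Guard goes back to cell block A with sample B.  [cell block A: sample B, sample G, sample J, sample M | cell block B: sample N]
5. Guard goes to cell block B with sample J.  [cell block A: sample B, sample G, sample M | cell block B: sample J, sample N]
6. Guard goes back to cell block A alone.  [cell block A: sample B, sample G, sample M | cell block B: sample J, sample N]
7. Guard goes to cell block B with sample M.  [cell block A: sample B, sample G | cell block B: sample J, sample M, sample N]
8. Guard goes back to cell block A alone.  [cell block A: sample B, sample G | cell block B: sample J, sample M, sample N]
9. Guard goes to cell block B with sample G.  [cell block A: sample B | cell block B: sample G, sample J, sample M, sample N]
10. Guard goes back to cell block A alone.  [cell block A: sample B | cell block B: sample G, sample J, sample M, sample N]
11. Guard goes to cell block B with sample B.  [cell block A: — | cell block B: sample B, sample G, sample J, sample M, sample N]

11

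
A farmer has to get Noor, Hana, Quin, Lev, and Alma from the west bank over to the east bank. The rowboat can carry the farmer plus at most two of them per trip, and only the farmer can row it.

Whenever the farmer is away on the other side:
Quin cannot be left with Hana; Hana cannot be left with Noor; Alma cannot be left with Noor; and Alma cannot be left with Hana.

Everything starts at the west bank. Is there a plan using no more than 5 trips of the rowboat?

No

Counting alone: the farmer can take at most 2 across per trip to the east bank, so moving all 5 needs at least 3 loaded trips out, with a return between consecutive ones — at least 5 crossings.
The safety rule pushes this higher. Following every safe sequence of crossings, the most of the 5 that can be at the east bank as the rowboat arrives there on crossing 5 is 4 — never all 5.
So the move cannot be finished within 5 crossings. (The shortest complete plan takes 7:)
1. Farmer goes to the east bank with Hana and Noor.  [the west bank: Alma, Lev, Quin | the east bank: Hana, Noor]
2. Farmer goes back to the west bank with Noor.  [the west bank: Alma, Lev, Noor, Quin | the east bank: Hana]
3. Farmer goes to the east bank with Noor and Quin.  [the west bank: Alma, Lev | the east bank: Hana, Noor, Quin]
4. Farmer goes back to the west bank with Hana.  [the west bank: Alma, Hana, Lev | the east bank: Noor, Quin]
5. Farmer goes to the east bank with Hana and Lev.  [the west bank: Alma | the east bank: Hana, Lev, Noor, Quin]
6. Farmer goes back to the west bank with Hana.  [the west bank: Alma, Hana | the east bank: Lev, Noor, Quin]
7. Farmer goes to the east bank with Alma and Hana.  [the west bank: — | the east bank: Alma, Hana, Lev, Noor, Quin]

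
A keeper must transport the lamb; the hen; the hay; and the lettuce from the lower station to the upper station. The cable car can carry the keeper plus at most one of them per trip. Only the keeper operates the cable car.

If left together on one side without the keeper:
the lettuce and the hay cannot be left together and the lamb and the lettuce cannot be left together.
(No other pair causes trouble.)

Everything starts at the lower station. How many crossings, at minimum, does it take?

9

Counting alone: the keeper can take at most 1 across per trip to the upper station, so moving all 4 needs at least 4 loaded trips out, with a return between consecutive ones — at least 7 crossings.
The safety rule pushes this higher. Following every safe sequence of crossings, the most of the 4 that can be at the upper station as the cable car arrives there on crossing 7 is 3 — never all 4.
So no plan with fewer than 9 crossings exists, and this one achieves 9:
1. Keeper goes to the upper station with the lettuce.  [the lower station: the hay, the hen, the lamb | the upper station: the lettuce]
2. Keeper goes back to the lower station alone.  [the lower station: the hay, the hen, the lamb | the upper station: the lettuce]
3. Keeper goes to the upper station with the lamb.  [the lower station: the hay, the hen | the upper station: the lamb, the lettuce]
4. Keeper goes back to the lower station with the lettuce.  [the lower station: the hay, the hen, the lettuce | the upper station: the lamb]
5. Keeper goes to the upper station with the hay.  [the lower station: the hen, the lettuce | the upper station: the hay, the lamb]
6. Keeper goes back to the lower station alone.  [the lower station: the hen, the lettuce | the upper station: the hay, the lamb]
7. Keeper goes to the upper station with the hen.  [the lower station: the lettuce | the upper station: the hay, the hen, the lamb]
8. Keeper goes back to the lower station alone.  [the lower station: the lettuce | the upper station: the hay, the hen, the lamb]
9. Keeper goes to the upper station with the lettuce.  [the lower station: — | the upper station: the hay, the hen, the lamb, the lettuce]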